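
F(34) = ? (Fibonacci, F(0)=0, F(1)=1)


F(n)=F(n-1)+F(n-2)
...F(32)=2178309, F(33)=3524578, F(34)=5702887


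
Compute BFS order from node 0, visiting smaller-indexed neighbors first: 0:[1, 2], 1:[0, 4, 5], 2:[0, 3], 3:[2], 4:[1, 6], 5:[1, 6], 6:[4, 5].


BFS queue: start with [0]
Visit order: [0, 1, 2, 4, 5, 3, 6]


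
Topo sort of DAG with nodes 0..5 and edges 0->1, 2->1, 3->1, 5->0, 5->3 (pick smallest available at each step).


Kahn's algorithm, process smallest node first
Order: [2, 4, 5, 0, 3, 1]


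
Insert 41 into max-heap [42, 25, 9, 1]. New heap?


Append 41: [42, 25, 9, 1, 41]
Bubble up: swap idx 4(41) with idx 1(25)
Result: [42, 41, 9, 1, 25]


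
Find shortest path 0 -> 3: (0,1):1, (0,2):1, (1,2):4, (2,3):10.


Dijkstra from 0:
Distances: {0: 0, 1: 1, 2: 1, 3: 11}
Shortest distance to 3 = 11, path = [0, 2, 3]


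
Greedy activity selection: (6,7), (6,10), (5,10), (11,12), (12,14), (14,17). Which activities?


Greedy: pick earliest-ending, then skip overlaps.
Selected (4 activities): [(6, 7), (11, 12), (12, 14), (14, 17)]


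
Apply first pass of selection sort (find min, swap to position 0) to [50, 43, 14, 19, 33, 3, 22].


After one pass: [3, 43, 14, 19, 33, 50, 22]


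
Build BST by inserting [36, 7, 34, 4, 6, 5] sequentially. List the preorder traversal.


Root = 36; build tree by BST insertion.
Preorder traversal: [36, 7, 4, 6, 5, 34]


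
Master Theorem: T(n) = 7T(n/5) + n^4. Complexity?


a=7, b=5, c=4. log_5(7)=1.209 < c=4. Case 3: O(n^c) = O(n^4)
Complexity: O(n^4)


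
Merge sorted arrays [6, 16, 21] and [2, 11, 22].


Compare heads, take smaller each step.
Merged: [2, 6, 11, 16, 21, 22]


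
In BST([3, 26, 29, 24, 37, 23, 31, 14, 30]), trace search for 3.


BST root = 3
Search for 3: compare at each node
Path: [3]


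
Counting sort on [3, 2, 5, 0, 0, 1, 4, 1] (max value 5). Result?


Count array: [2, 2, 1, 1, 1, 1]
Reconstruct: [0, 0, 1, 1, 2, 3, 4, 5]


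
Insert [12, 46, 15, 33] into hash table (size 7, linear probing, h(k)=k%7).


Insertions: 12->slot 5; 46->slot 4; 15->slot 1; 33->slot 6
Table: [None, 15, None, None, 46, 12, 33]


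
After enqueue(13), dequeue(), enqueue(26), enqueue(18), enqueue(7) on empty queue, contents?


enqueue(13) -> [13]
dequeue() returns 13 -> []
enqueue(26) -> [26]
enqueue(18) -> [26, 18]
enqueue(7) -> [26, 18, 7]
Final queue (front to back): [26, 18, 7]


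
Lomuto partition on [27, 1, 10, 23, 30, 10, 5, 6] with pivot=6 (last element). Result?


Elements <= 6 go left of pivot.
Result: [1, 5, 6, 23, 30, 10, 27, 10], pivot at index 2


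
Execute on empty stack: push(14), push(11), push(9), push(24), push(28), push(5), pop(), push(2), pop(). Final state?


push(14) -> [14]
push(11) -> [14, 11]
push(9) -> [14, 11, 9]
push(24) -> [14, 11, 9, 24]
push(28) -> [14, 11, 9, 24, 28]
push(5) -> [14, 11, 9, 24, 28, 5]
pop() returns 5 -> [14, 11, 9, 24, 28]
push(2) -> [14, 11, 9, 24, 28, 2]
pop() returns 2 -> [14, 11, 9, 24, 28]
Final stack (bottom to top): [14, 11, 9, 24, 28]


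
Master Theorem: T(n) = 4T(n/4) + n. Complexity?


a=4, b=4, c=1. log_4(4)=1 = c=1. Case 2: O(n^c log n) = O(n log n)
Complexity: O(n log n)


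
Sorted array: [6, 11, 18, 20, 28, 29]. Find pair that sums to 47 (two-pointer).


Two pointers: lo=0, hi=5
Found pair: (18, 29) summing to 47


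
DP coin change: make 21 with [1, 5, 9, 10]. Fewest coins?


dp[0]=0; dp[i]=1+min(dp[i-c] for c in coins)
...dp[16]=3, dp[17]=4, dp[18]=2, dp[19]=2, dp[20]=2, dp[21]=3
Minimum coins for 21 = 3


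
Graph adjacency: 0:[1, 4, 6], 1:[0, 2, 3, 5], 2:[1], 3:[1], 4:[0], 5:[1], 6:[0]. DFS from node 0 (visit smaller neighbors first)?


DFS stack-based: start with [0]
Visit order: [0, 1, 2, 3, 5, 4, 6]


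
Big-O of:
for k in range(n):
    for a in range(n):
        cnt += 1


Per nesting level: O(n) * O(n) = O(n^2)
Complexity: O(n^2)


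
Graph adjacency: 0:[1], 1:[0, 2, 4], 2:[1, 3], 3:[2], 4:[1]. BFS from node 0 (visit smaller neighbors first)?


BFS queue: start with [0]
Visit order: [0, 1, 2, 4, 3]


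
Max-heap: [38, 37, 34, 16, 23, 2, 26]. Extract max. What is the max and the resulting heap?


Max = 38
Replace root with last, heapify down
Resulting heap: [37, 26, 34, 16, 23, 2]


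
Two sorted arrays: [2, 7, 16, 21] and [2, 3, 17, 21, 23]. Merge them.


Compare heads, take smaller each step.
Merged: [2, 2, 3, 7, 16, 17, 21, 21, 23]


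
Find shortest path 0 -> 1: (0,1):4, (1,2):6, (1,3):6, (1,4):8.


Dijkstra from 0:
Distances: {0: 0, 1: 4, 2: 10, 3: 10, 4: 12}
Shortest distance to 1 = 4, path = [0, 1]


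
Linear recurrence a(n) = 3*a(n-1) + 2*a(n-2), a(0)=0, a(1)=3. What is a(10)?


Build bottom-up:
...a(8)=18837, a(9)=67089, a(10)=3*67089+2*18837=238941


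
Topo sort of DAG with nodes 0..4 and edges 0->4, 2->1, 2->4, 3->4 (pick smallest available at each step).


Kahn's algorithm, process smallest node first
Order: [0, 2, 1, 3, 4]


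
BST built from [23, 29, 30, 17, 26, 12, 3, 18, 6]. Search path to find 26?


BST root = 23
Search for 26: compare at each node
Path: [23, 29, 26]


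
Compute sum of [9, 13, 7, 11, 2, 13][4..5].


Prefix sums: [0, 9, 22, 29, 40, 42, 55]
Sum[4..5] = prefix[6] - prefix[4] = 55 - 40 = 15


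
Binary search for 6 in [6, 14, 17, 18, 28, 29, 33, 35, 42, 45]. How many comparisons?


Search for 6:
[0,9] mid=4 arr[4]=28
[0,3] mid=1 arr[1]=14
[0,0] mid=0 arr[0]=6
Total: 3 comparisons


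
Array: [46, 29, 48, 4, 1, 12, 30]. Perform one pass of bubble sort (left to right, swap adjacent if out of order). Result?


After one pass: [29, 46, 4, 1, 12, 30, 48]


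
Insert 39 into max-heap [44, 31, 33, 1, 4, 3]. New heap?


Append 39: [44, 31, 33, 1, 4, 3, 39]
Bubble up: swap idx 6(39) with idx 2(33)
Result: [44, 31, 39, 1, 4, 3, 33]


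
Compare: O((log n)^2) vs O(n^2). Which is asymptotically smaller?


polylogarithmic grows slower than quadratic
O((log n)^2) is asymptotically smaller; O(n^2) grows faster


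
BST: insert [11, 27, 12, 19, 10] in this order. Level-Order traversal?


Root = 11; build tree by BST insertion.
Level-Order traversal: [11, 10, 27, 12, 19]


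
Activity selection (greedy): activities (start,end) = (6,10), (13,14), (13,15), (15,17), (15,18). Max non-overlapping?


Greedy: pick earliest-ending, then skip overlaps.
Selected (3 activities): [(6, 10), (13, 14), (15, 17)]


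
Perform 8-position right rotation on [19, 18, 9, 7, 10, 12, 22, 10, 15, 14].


Right rotate by 8: [9, 7, 10, 12, 22, 10, 15, 14, 19, 18]


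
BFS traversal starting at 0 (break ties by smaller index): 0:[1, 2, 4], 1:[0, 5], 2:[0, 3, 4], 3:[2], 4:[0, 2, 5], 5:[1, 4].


BFS queue: start with [0]
Visit order: [0, 1, 2, 4, 5, 3]


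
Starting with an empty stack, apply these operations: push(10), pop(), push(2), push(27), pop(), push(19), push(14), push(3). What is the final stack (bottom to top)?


push(10) -> [10]
pop() returns 10 -> []
push(2) -> [2]
push(27) -> [2, 27]
pop() returns 27 -> [2]
push(19) -> [2, 19]
push(14) -> [2, 19, 14]
push(3) -> [2, 19, 14, 3]
Final stack (bottom to top): [2, 19, 14, 3]


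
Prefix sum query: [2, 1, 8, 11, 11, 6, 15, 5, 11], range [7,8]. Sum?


Prefix sums: [0, 2, 3, 11, 22, 33, 39, 54, 59, 70]
Sum[7..8] = prefix[9] - prefix[7] = 70 - 54 = 16


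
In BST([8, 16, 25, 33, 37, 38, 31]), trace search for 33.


BST root = 8
Search for 33: compare at each node
Path: [8, 16, 25, 33]


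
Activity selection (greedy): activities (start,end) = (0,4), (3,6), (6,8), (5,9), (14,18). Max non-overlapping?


Greedy: pick earliest-ending, then skip overlaps.
Selected (3 activities): [(0, 4), (6, 8), (14, 18)]


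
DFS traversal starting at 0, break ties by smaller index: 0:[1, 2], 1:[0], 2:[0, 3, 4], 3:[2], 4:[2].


DFS stack-based: start with [0]
Visit order: [0, 1, 2, 3, 4]


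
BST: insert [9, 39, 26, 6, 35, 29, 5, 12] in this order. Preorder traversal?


Root = 9; build tree by BST insertion.
Preorder traversal: [9, 6, 5, 39, 26, 12, 35, 29]


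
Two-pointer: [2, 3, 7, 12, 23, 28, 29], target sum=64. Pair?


Two pointers: lo=0, hi=6
No pair sums to 64


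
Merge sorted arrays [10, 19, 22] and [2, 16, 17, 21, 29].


Compare heads, take smaller each step.
Merged: [2, 10, 16, 17, 19, 21, 22, 29]


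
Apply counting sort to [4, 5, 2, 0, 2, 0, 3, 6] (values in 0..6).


Count array: [2, 0, 2, 1, 1, 1, 1]
Reconstruct: [0, 0, 2, 2, 3, 4, 5, 6]


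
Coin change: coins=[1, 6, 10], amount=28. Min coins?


dp[0]=0; dp[i]=1+min(dp[i-c] for c in coins)
...dp[23]=4, dp[24]=4, dp[25]=5, dp[26]=3, dp[27]=4, dp[28]=4
Minimum coins for 28 = 4


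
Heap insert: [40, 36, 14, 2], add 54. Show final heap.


Append 54: [40, 36, 14, 2, 54]
Bubble up: swap idx 4(54) with idx 1(36); swap idx 1(54) with idx 0(40)
Result: [54, 40, 14, 2, 36]


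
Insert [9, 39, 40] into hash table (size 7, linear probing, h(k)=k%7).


Insertions: 9->slot 2; 39->slot 4; 40->slot 5
Table: [None, None, 9, None, 39, 40, None]


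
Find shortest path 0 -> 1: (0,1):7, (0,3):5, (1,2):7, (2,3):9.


Dijkstra from 0:
Distances: {0: 0, 1: 7, 2: 14, 3: 5}
Shortest distance to 1 = 7, path = [0, 1]


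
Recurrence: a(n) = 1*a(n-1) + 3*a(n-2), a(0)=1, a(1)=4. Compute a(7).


Build bottom-up:
...a(5)=97, a(6)=217, a(7)=1*217+3*97=508


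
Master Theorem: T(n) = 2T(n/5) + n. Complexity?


a=2, b=5, c=1. log_5(2)=0.431 < c=1. Case 3: O(n^c) = O(n)
Complexity: O(n)


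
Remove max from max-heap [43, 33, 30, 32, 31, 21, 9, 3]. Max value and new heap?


Max = 43
Replace root with last, heapify down
Resulting heap: [33, 32, 30, 3, 31, 21, 9]


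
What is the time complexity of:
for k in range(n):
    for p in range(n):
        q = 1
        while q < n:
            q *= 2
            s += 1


Per nesting level: O(n) * O(n) * O(log n) = O(n^2 log n)
Complexity: O(n^2 log n)


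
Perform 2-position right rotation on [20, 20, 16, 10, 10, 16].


Right rotate by 2: [10, 16, 20, 20, 16, 10]


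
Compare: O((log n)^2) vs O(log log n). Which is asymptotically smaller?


double-logarithmic grows slower than polylogarithmic
O(log log n) is asymptotically smaller; O((log n)^2) grows faster


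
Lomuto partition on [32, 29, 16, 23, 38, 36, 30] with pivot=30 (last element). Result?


Elements <= 30 go left of pivot.
Result: [29, 16, 23, 30, 38, 36, 32], pivot at index 3


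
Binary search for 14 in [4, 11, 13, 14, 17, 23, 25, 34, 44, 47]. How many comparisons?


Search for 14:
[0,9] mid=4 arr[4]=17
[0,3] mid=1 arr[1]=11
[2,3] mid=2 arr[2]=13
[3,3] mid=3 arr[3]=14
Total: 4 comparisons


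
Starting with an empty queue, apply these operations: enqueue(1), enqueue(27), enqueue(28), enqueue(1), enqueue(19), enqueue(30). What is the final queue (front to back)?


enqueue(1) -> [1]
enqueue(27) -> [1, 27]
enqueue(28) -> [1, 27, 28]
enqueue(1) -> [1, 27, 28, 1]
enqueue(19) -> [1, 27, 28, 1, 19]
enqueue(30) -> [1, 27, 28, 1, 19, 30]
Final queue (front to back): [1, 27, 28, 1, 19, 30]


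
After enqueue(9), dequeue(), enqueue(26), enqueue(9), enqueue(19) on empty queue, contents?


enqueue(9) -> [9]
dequeue() returns 9 -> []
enqueue(26) -> [26]
enqueue(9) -> [26, 9]
enqueue(19) -> [26, 9, 19]
Final queue (front to back): [26, 9, 19]


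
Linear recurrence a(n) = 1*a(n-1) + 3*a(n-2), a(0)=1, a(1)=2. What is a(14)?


Build bottom-up:
...a(12)=20369, a(13)=46898, a(14)=1*46898+3*20369=108005


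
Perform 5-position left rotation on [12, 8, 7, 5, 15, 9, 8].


Left rotate by 5: [9, 8, 12, 8, 7, 5, 15]


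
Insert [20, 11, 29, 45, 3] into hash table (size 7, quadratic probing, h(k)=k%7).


Insertions: 20->slot 6; 11->slot 4; 29->slot 1; 45->slot 3; 3->slot 0
Table: [3, 29, None, 45, 11, None, 20]


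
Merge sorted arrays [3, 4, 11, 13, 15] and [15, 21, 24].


Compare heads, take smaller each step.
Merged: [3, 4, 11, 13, 15, 15, 21, 24]


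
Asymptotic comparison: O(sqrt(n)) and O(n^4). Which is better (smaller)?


sublinear grows slower than quartic
O(sqrt(n)) is asymptotically smaller; O(n^4) grows faster


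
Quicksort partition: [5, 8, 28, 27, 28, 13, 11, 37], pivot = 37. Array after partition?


Elements <= 37 go left of pivot.
Result: [5, 8, 28, 27, 28, 13, 11, 37], pivot at index 7


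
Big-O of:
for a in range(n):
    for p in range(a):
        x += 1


Per nesting level: O(n) * O(n) [triangular over a] = O(n^2)
Complexity: O(n^2)


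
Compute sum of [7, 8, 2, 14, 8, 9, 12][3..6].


Prefix sums: [0, 7, 15, 17, 31, 39, 48, 60]
Sum[3..6] = prefix[7] - prefix[3] = 60 - 17 = 43


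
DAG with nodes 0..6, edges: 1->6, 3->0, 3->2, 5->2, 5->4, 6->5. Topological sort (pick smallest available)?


Kahn's algorithm, process smallest node first
Order: [1, 3, 0, 6, 5, 2, 4]


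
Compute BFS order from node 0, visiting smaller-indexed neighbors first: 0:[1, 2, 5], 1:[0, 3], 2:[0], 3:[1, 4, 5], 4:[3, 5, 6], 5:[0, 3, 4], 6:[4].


BFS queue: start with [0]
Visit order: [0, 1, 2, 5, 3, 4, 6]


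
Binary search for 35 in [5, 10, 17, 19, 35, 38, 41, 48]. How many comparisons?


Search for 35:
[0,7] mid=3 arr[3]=19
[4,7] mid=5 arr[5]=38
[4,4] mid=4 arr[4]=35
Total: 3 comparisons


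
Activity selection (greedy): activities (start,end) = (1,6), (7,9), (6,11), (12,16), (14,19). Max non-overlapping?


Greedy: pick earliest-ending, then skip overlaps.
Selected (3 activities): [(1, 6), (7, 9), (12, 16)]


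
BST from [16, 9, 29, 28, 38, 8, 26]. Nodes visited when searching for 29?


BST root = 16
Search for 29: compare at each node
Path: [16, 29]


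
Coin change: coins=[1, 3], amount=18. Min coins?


dp[0]=0; dp[i]=1+min(dp[i-c] for c in coins)
...dp[13]=5, dp[14]=6, dp[15]=5, dp[16]=6, dp[17]=7, dp[18]=6
Minimum coins for 18 = 6


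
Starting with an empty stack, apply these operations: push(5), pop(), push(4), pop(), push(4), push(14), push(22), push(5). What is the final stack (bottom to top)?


push(5) -> [5]
pop() returns 5 -> []
push(4) -> [4]
pop() returns 4 -> []
push(4) -> [4]
push(14) -> [4, 14]
push(22) -> [4, 14, 22]
push(5) -> [4, 14, 22, 5]
Final stack (bottom to top): [4, 14, 22, 5]


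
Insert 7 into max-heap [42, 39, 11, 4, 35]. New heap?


Append 7: [42, 39, 11, 4, 35, 7]
Bubble up: no swaps needed
Result: [42, 39, 11, 4, 35, 7]


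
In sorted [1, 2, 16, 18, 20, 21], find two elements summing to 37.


Two pointers: lo=0, hi=5
Found pair: (16, 21) summing to 37


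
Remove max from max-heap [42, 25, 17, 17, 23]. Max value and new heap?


Max = 42
Replace root with last, heapify down
Resulting heap: [25, 23, 17, 17]


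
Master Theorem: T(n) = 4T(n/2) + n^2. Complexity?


a=4, b=2, c=2. log_2(4)=2 = c=2. Case 2: O(n^c log n) = O(n^2 log n)
Complexity: O(n^2 log n)


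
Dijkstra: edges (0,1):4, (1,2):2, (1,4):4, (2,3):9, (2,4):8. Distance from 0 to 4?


Dijkstra from 0:
Distances: {0: 0, 1: 4, 2: 6, 3: 15, 4: 8}
Shortest distance to 4 = 8, path = [0, 1, 4]


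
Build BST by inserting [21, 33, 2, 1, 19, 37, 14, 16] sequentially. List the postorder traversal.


Root = 21; build tree by BST insertion.
Postorder traversal: [1, 16, 14, 19, 2, 37, 33, 21]


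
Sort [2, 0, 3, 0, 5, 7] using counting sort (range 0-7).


Count array: [2, 0, 1, 1, 0, 1, 0, 1]
Reconstruct: [0, 0, 2, 3, 5, 7]


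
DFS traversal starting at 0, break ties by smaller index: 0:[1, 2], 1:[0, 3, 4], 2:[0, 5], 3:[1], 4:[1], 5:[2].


DFS stack-based: start with [0]
Visit order: [0, 1, 3, 4, 2, 5]


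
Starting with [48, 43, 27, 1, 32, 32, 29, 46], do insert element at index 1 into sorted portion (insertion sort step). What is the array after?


After one pass: [43, 48, 27, 1, 32, 32, 29, 46]


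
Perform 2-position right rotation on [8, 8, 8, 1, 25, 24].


Right rotate by 2: [25, 24, 8, 8, 8, 1]


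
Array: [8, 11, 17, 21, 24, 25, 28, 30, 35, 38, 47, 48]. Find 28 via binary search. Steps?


Search for 28:
[0,11] mid=5 arr[5]=25
[6,11] mid=8 arr[8]=35
[6,7] mid=6 arr[6]=28
Total: 3 comparisons


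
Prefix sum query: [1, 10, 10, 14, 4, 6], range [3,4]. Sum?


Prefix sums: [0, 1, 11, 21, 35, 39, 45]
Sum[3..4] = prefix[5] - prefix[3] = 39 - 21 = 18


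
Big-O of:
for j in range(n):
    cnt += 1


Per nesting level: O(n) = O(n)
Complexity: O(n)


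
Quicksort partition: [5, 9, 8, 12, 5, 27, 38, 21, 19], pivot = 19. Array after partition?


Elements <= 19 go left of pivot.
Result: [5, 9, 8, 12, 5, 19, 38, 21, 27], pivot at index 5


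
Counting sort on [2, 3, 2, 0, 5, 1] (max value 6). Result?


Count array: [1, 1, 2, 1, 0, 1, 0]
Reconstruct: [0, 1, 2, 2, 3, 5]


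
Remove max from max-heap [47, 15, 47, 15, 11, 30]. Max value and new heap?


Max = 47
Replace root with last, heapify down
Resulting heap: [47, 15, 30, 15, 11]


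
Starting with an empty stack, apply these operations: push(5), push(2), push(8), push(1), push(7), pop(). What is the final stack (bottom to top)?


push(5) -> [5]
push(2) -> [5, 2]
push(8) -> [5, 2, 8]
push(1) -> [5, 2, 8, 1]
push(7) -> [5, 2, 8, 1, 7]
pop() returns 7 -> [5, 2, 8, 1]
Final stack (bottom to top): [5, 2, 8, 1]


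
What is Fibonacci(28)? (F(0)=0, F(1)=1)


F(n)=F(n-1)+F(n-2)
...F(26)=121393, F(27)=196418, F(28)=317811


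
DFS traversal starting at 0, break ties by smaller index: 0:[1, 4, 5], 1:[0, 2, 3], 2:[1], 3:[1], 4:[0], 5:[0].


DFS stack-based: start with [0]
Visit order: [0, 1, 2, 3, 4, 5]


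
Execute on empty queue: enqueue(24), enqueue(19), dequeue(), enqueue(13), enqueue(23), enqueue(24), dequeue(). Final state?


enqueue(24) -> [24]
enqueue(19) -> [24, 19]
dequeue() returns 24 -> [19]
enqueue(13) -> [19, 13]
enqueue(23) -> [19, 13, 23]
enqueue(24) -> [19, 13, 23, 24]
dequeue() returns 19 -> [13, 23, 24]
Final queue (front to back): [13, 23, 24]


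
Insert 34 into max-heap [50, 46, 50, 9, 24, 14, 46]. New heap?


Append 34: [50, 46, 50, 9, 24, 14, 46, 34]
Bubble up: swap idx 7(34) with idx 3(9)
Result: [50, 46, 50, 34, 24, 14, 46, 9]


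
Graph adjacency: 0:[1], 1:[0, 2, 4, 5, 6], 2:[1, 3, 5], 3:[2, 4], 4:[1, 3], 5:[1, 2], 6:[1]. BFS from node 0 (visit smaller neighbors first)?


BFS queue: start with [0]
Visit order: [0, 1, 2, 4, 5, 6, 3]


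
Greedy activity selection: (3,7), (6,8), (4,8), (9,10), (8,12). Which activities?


Greedy: pick earliest-ending, then skip overlaps.
Selected (2 activities): [(3, 7), (9, 10)]


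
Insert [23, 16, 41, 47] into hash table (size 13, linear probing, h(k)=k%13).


Insertions: 23->slot 10; 16->slot 3; 41->slot 2; 47->slot 8
Table: [None, None, 41, 16, None, None, None, None, 47, None, 23, None, None]


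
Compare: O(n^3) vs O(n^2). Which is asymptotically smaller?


quadratic grows slower than cubic
O(n^2) is asymptotically smaller; O(n^3) grows faster


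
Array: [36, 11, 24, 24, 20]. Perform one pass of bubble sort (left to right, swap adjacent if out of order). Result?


After one pass: [11, 24, 24, 20, 36]


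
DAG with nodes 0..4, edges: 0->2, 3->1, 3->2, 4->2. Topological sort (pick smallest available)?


Kahn's algorithm, process smallest node first
Order: [0, 3, 1, 4, 2]


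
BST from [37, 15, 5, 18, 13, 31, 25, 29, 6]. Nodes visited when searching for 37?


BST root = 37
Search for 37: compare at each node
Path: [37]


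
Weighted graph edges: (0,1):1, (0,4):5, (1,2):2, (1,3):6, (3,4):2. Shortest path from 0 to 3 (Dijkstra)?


Dijkstra from 0:
Distances: {0: 0, 1: 1, 2: 3, 3: 7, 4: 5}
Shortest distance to 3 = 7, path = [0, 1, 3]


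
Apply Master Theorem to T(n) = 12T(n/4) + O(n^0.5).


a=12, b=4, c=0.5. log_4(12)=1.792 > c=0.5. Case 1: O(n^log_b(a)) = O(n^1.792)
Complexity: O(n^1.792)


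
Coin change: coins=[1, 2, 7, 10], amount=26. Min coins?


dp[0]=0; dp[i]=1+min(dp[i-c] for c in coins)
...dp[21]=3, dp[22]=3, dp[23]=4, dp[24]=3, dp[25]=4, dp[26]=4
Minimum coins for 26 = 4


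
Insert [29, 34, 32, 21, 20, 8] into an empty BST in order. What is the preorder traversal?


Root = 29; build tree by BST insertion.
Preorder traversal: [29, 21, 20, 8, 34, 32]


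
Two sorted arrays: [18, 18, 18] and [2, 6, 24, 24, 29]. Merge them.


Compare heads, take smaller each step.
Merged: [2, 6, 18, 18, 18, 24, 24, 29]


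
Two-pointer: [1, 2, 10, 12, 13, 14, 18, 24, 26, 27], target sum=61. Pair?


Two pointers: lo=0, hi=9
No pair sums to 61


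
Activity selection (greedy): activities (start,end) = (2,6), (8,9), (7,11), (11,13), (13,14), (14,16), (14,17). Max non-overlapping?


Greedy: pick earliest-ending, then skip overlaps.
Selected (5 activities): [(2, 6), (8, 9), (11, 13), (13, 14), (14, 16)]


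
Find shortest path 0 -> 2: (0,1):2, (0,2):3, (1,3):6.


Dijkstra from 0:
Distances: {0: 0, 1: 2, 2: 3, 3: 8}
Shortest distance to 2 = 3, path = [0, 2]


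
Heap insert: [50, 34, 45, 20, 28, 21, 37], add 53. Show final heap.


Append 53: [50, 34, 45, 20, 28, 21, 37, 53]
Bubble up: swap idx 7(53) with idx 3(20); swap idx 3(53) with idx 1(34); swap idx 1(53) with idx 0(50)
Result: [53, 50, 45, 34, 28, 21, 37, 20]


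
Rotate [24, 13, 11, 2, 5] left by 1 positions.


Left rotate by 1: [13, 11, 2, 5, 24]


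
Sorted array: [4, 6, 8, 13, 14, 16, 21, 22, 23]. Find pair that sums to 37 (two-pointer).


Two pointers: lo=0, hi=8
Found pair: (14, 23) summing to 37


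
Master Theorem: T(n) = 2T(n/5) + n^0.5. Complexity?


a=2, b=5, c=0.5. log_5(2)=0.431 < c=0.5. Case 3: O(n^c) = O(sqrt(n))
Complexity: O(sqrt(n))


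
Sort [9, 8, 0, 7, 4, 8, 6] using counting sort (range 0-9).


Count array: [1, 0, 0, 0, 1, 0, 1, 1, 2, 1]
Reconstruct: [0, 4, 6, 7, 8, 8, 9]


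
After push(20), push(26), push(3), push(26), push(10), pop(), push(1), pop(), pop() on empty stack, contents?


push(20) -> [20]
push(26) -> [20, 26]
push(3) -> [20, 26, 3]
push(26) -> [20, 26, 3, 26]
push(10) -> [20, 26, 3, 26, 10]
pop() returns 10 -> [20, 26, 3, 26]
push(1) -> [20, 26, 3, 26, 1]
pop() returns 1 -> [20, 26, 3, 26]
pop() returns 26 -> [20, 26, 3]
Final stack (bottom to top): [20, 26, 3]


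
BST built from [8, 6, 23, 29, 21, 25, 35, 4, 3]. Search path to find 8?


BST root = 8
Search for 8: compare at each node
Path: [8]


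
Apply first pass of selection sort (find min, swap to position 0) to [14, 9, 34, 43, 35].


After one pass: [9, 14, 34, 43, 35]


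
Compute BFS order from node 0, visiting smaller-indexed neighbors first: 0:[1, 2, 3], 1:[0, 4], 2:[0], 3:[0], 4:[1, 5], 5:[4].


BFS queue: start with [0]
Visit order: [0, 1, 2, 3, 4, 5]


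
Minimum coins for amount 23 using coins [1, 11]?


dp[0]=0; dp[i]=1+min(dp[i-c] for c in coins)
...dp[18]=8, dp[19]=9, dp[20]=10, dp[21]=11, dp[22]=2, dp[23]=3
Minimum coins for 23 = 3


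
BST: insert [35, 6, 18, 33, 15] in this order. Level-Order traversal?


Root = 35; build tree by BST insertion.
Level-Order traversal: [35, 6, 18, 15, 33]


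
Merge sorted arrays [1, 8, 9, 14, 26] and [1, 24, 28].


Compare heads, take smaller each step.
Merged: [1, 1, 8, 9, 14, 24, 26, 28]


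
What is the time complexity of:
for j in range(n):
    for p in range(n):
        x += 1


Per nesting level: O(n) * O(n) = O(n^2)
Complexity: O(n^2)


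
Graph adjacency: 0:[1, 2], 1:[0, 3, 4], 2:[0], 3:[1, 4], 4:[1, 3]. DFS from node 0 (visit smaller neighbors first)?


DFS stack-based: start with [0]
Visit order: [0, 1, 3, 4, 2]


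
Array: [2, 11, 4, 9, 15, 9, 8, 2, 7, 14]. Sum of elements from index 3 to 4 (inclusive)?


Prefix sums: [0, 2, 13, 17, 26, 41, 50, 58, 60, 67, 81]
Sum[3..4] = prefix[5] - prefix[3] = 41 - 17 = 24


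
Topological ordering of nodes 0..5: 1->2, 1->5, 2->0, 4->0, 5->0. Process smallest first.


Kahn's algorithm, process smallest node first
Order: [1, 2, 3, 4, 5, 0]


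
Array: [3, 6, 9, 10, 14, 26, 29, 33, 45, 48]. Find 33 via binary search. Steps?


Search for 33:
[0,9] mid=4 arr[4]=14
[5,9] mid=7 arr[7]=33
Total: 2 comparisons


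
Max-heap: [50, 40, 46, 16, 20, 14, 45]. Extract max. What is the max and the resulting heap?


Max = 50
Replace root with last, heapify down
Resulting heap: [46, 40, 45, 16, 20, 14]


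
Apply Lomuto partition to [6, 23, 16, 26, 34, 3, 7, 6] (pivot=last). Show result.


Elements <= 6 go left of pivot.
Result: [6, 3, 6, 26, 34, 23, 7, 16], pivot at index 2


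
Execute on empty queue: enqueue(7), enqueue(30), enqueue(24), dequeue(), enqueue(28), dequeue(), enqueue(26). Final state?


enqueue(7) -> [7]
enqueue(30) -> [7, 30]
enqueue(24) -> [7, 30, 24]
dequeue() returns 7 -> [30, 24]
enqueue(28) -> [30, 24, 28]
dequeue() returns 30 -> [24, 28]
enqueue(26) -> [24, 28, 26]
Final queue (front to back): [24, 28, 26]


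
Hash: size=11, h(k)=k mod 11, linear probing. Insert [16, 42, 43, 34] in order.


Insertions: 16->slot 5; 42->slot 9; 43->slot 10; 34->slot 1
Table: [None, 34, None, None, None, 16, None, None, None, 42, 43]


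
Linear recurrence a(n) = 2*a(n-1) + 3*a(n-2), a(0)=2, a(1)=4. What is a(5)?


Build bottom-up:
...a(3)=40, a(4)=122, a(5)=2*122+3*40=364


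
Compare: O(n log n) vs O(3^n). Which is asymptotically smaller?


linearithmic grows slower than exponential (base 3)
O(n log n) is asymptotically smaller; O(3^n) grows faster


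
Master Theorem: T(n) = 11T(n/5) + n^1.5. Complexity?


a=11, b=5, c=1.5. log_5(11)=1.490 < c=1.5. Case 3: O(n^c) = O(n^1.500)
Complexity: O(n^1.500)


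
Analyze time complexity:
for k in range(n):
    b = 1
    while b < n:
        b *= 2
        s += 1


Per nesting level: O(n) * O(log n) = O(n log n)
Complexity: O(n log n)


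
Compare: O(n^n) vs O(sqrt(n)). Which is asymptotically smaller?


sublinear grows slower than n^n
O(sqrt(n)) is asymptotically smaller; O(n^n) grows faster


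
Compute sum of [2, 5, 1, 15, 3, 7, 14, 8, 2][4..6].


Prefix sums: [0, 2, 7, 8, 23, 26, 33, 47, 55, 57]
Sum[4..6] = prefix[7] - prefix[4] = 47 - 23 = 24


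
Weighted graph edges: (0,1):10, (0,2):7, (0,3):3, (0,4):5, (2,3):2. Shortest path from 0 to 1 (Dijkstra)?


Dijkstra from 0:
Distances: {0: 0, 1: 10, 2: 5, 3: 3, 4: 5}
Shortest distance to 1 = 10, path = [0, 1]


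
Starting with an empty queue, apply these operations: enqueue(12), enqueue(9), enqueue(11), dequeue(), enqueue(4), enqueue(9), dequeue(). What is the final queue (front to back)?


enqueue(12) -> [12]
enqueue(9) -> [12, 9]
enqueue(11) -> [12, 9, 11]
dequeue() returns 12 -> [9, 11]
enqueue(4) -> [9, 11, 4]
enqueue(9) -> [9, 11, 4, 9]
dequeue() returns 9 -> [11, 4, 9]
Final queue (front to back): [11, 4, 9]


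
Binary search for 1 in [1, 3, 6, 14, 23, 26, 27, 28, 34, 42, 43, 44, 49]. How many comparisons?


Search for 1:
[0,12] mid=6 arr[6]=27
[0,5] mid=2 arr[2]=6
[0,1] mid=0 arr[0]=1
Total: 3 comparisons


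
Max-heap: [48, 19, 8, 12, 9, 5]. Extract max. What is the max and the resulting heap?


Max = 48
Replace root with last, heapify down
Resulting heap: [19, 12, 8, 5, 9]


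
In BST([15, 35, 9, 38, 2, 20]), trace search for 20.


BST root = 15
Search for 20: compare at each node
Path: [15, 35, 20]


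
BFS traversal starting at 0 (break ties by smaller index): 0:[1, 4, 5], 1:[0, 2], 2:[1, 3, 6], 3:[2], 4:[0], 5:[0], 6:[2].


BFS queue: start with [0]
Visit order: [0, 1, 4, 5, 2, 3, 6]


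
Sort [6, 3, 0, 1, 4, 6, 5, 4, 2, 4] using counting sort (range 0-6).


Count array: [1, 1, 1, 1, 3, 1, 2]
Reconstruct: [0, 1, 2, 3, 4, 4, 4, 5, 6, 6]


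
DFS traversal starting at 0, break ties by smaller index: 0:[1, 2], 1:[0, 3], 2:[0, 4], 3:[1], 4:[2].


DFS stack-based: start with [0]
Visit order: [0, 1, 3, 2, 4]


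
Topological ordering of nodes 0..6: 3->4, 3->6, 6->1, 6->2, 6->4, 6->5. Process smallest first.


Kahn's algorithm, process smallest node first
Order: [0, 3, 6, 1, 2, 4, 5]


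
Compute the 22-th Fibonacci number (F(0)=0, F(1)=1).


F(n)=F(n-1)+F(n-2)
...F(20)=6765, F(21)=10946, F(22)=17711


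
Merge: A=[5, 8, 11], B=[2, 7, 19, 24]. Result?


Compare heads, take smaller each step.
Merged: [2, 5, 7, 8, 11, 19, 24]


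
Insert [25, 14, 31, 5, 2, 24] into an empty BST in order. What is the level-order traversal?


Root = 25; build tree by BST insertion.
Level-Order traversal: [25, 14, 31, 5, 24, 2]


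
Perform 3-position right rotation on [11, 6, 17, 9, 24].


Right rotate by 3: [17, 9, 24, 11, 6]


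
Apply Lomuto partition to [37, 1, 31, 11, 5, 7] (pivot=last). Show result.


Elements <= 7 go left of pivot.
Result: [1, 5, 7, 11, 37, 31], pivot at index 2


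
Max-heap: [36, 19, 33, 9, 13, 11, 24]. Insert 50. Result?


Append 50: [36, 19, 33, 9, 13, 11, 24, 50]
Bubble up: swap idx 7(50) with idx 3(9); swap idx 3(50) with idx 1(19); swap idx 1(50) with idx 0(36)
Result: [50, 36, 33, 19, 13, 11, 24, 9]


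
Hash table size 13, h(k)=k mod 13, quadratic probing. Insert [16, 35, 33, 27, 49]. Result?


Insertions: 16->slot 3; 35->slot 9; 33->slot 7; 27->slot 1; 49->slot 10
Table: [None, 27, None, 16, None, None, None, 33, None, 35, 49, None, None]


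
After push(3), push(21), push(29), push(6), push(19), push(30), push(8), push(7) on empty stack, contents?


push(3) -> [3]
push(21) -> [3, 21]
push(29) -> [3, 21, 29]
push(6) -> [3, 21, 29, 6]
push(19) -> [3, 21, 29, 6, 19]
push(30) -> [3, 21, 29, 6, 19, 30]
push(8) -> [3, 21, 29, 6, 19, 30, 8]
push(7) -> [3, 21, 29, 6, 19, 30, 8, 7]
Final stack (bottom to top): [3, 21, 29, 6, 19, 30, 8, 7]


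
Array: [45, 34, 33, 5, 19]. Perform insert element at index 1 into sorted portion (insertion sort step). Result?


After one pass: [34, 45, 33, 5, 19]


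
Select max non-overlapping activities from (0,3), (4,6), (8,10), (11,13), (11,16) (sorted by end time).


Greedy: pick earliest-ending, then skip overlaps.
Selected (4 activities): [(0, 3), (4, 6), (8, 10), (11, 13)]


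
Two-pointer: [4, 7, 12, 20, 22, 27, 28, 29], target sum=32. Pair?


Two pointers: lo=0, hi=7
Found pair: (4, 28) summing to 32


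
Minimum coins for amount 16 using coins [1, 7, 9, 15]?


dp[0]=0; dp[i]=1+min(dp[i-c] for c in coins)
...dp[11]=3, dp[12]=4, dp[13]=5, dp[14]=2, dp[15]=1, dp[16]=2
Minimum coins for 16 = 2


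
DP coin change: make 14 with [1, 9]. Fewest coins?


dp[0]=0; dp[i]=1+min(dp[i-c] for c in coins)
...dp[9]=1, dp[10]=2, dp[11]=3, dp[12]=4, dp[13]=5, dp[14]=6
Minimum coins for 14 = 6


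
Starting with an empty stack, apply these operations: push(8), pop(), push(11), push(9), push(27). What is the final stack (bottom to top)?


push(8) -> [8]
pop() returns 8 -> []
push(11) -> [11]
push(9) -> [11, 9]
push(27) -> [11, 9, 27]
Final stack (bottom to top): [11, 9, 27]


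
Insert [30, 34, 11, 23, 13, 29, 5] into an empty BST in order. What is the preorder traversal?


Root = 30; build tree by BST insertion.
Preorder traversal: [30, 11, 5, 23, 13, 29, 34]


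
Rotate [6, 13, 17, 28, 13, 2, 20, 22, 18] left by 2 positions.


Left rotate by 2: [17, 28, 13, 2, 20, 22, 18, 6, 13]


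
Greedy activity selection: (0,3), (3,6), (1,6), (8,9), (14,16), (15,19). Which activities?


Greedy: pick earliest-ending, then skip overlaps.
Selected (4 activities): [(0, 3), (3, 6), (8, 9), (14, 16)]


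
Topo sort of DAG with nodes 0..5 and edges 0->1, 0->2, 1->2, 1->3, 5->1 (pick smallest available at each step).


Kahn's algorithm, process smallest node first
Order: [0, 4, 5, 1, 2, 3]


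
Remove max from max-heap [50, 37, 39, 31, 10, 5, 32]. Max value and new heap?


Max = 50
Replace root with last, heapify down
Resulting heap: [39, 37, 32, 31, 10, 5]


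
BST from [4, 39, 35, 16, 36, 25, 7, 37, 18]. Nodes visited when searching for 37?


BST root = 4
Search for 37: compare at each node
Path: [4, 39, 35, 36, 37]


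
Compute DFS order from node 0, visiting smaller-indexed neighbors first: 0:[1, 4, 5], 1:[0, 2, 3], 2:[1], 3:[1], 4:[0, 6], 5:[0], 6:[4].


DFS stack-based: start with [0]
Visit order: [0, 1, 2, 3, 4, 6, 5]


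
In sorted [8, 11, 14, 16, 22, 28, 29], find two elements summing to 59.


Two pointers: lo=0, hi=6
No pair sums to 59


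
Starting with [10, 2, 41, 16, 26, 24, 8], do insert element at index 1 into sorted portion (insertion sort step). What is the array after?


After one pass: [2, 10, 41, 16, 26, 24, 8]


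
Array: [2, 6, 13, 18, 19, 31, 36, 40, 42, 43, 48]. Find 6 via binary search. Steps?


Search for 6:
[0,10] mid=5 arr[5]=31
[0,4] mid=2 arr[2]=13
[0,1] mid=0 arr[0]=2
[1,1] mid=1 arr[1]=6
Total: 4 comparisons


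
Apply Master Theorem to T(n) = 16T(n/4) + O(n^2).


a=16, b=4, c=2. log_4(16)=2 = c=2. Case 2: O(n^c log n) = O(n^2 log n)
Complexity: O(n^2 log n)


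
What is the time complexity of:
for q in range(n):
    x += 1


Per nesting level: O(n) = O(n)
Complexity: O(n)


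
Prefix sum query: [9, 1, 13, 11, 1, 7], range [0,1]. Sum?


Prefix sums: [0, 9, 10, 23, 34, 35, 42]
Sum[0..1] = prefix[2] - prefix[0] = 10 - 0 = 10


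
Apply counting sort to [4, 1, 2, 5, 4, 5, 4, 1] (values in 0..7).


Count array: [0, 2, 1, 0, 3, 2, 0, 0]
Reconstruct: [1, 1, 2, 4, 4, 4, 5, 5]


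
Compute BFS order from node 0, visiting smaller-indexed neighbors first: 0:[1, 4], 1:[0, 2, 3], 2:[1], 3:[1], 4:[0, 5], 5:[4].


BFS queue: start with [0]
Visit order: [0, 1, 4, 2, 3, 5]


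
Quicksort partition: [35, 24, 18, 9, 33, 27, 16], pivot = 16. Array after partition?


Elements <= 16 go left of pivot.
Result: [9, 16, 18, 35, 33, 27, 24], pivot at index 1


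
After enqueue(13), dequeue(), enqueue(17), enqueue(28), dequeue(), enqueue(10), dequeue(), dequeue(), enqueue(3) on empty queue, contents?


enqueue(13) -> [13]
dequeue() returns 13 -> []
enqueue(17) -> [17]
enqueue(28) -> [17, 28]
dequeue() returns 17 -> [28]
enqueue(10) -> [28, 10]
dequeue() returns 28 -> [10]
dequeue() returns 10 -> []
enqueue(3) -> [3]
Final queue (front to back): [3]


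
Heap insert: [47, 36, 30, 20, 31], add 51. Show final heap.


Append 51: [47, 36, 30, 20, 31, 51]
Bubble up: swap idx 5(51) with idx 2(30); swap idx 2(51) with idx 0(47)
Result: [51, 36, 47, 20, 31, 30]


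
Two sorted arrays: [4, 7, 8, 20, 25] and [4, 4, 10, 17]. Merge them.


Compare heads, take smaller each step.
Merged: [4, 4, 4, 7, 8, 10, 17, 20, 25]


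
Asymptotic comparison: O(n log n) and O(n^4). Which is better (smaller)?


linearithmic grows slower than quartic
O(n log n) is asymptotically smaller; O(n^4) grows faster


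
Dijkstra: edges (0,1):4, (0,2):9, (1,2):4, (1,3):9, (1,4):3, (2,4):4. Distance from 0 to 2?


Dijkstra from 0:
Distances: {0: 0, 1: 4, 2: 8, 3: 13, 4: 7}
Shortest distance to 2 = 8, path = [0, 1, 2]


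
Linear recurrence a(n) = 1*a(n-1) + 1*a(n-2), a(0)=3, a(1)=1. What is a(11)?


Build bottom-up:
...a(9)=97, a(10)=157, a(11)=1*157+1*97=254


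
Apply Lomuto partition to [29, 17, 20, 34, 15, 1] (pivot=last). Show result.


Elements <= 1 go left of pivot.
Result: [1, 17, 20, 34, 15, 29], pivot at index 0


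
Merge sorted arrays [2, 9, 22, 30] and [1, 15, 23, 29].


Compare heads, take smaller each step.
Merged: [1, 2, 9, 15, 22, 23, 29, 30]


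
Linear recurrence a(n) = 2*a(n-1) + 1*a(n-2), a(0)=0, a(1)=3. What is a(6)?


Build bottom-up:
...a(4)=36, a(5)=87, a(6)=2*87+1*36=210


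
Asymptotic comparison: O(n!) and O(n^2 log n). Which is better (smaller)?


n^2 log n grows slower than factorial
O(n^2 log n) is asymptotically smaller; O(n!) grows faster


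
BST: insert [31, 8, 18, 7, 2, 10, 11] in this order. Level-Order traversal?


Root = 31; build tree by BST insertion.
Level-Order traversal: [31, 8, 7, 18, 2, 10, 11]


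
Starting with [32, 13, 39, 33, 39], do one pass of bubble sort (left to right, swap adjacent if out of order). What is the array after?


After one pass: [13, 32, 33, 39, 39]


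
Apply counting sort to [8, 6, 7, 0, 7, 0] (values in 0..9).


Count array: [2, 0, 0, 0, 0, 0, 1, 2, 1, 0]
Reconstruct: [0, 0, 6, 7, 7, 8]


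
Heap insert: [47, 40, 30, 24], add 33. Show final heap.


Append 33: [47, 40, 30, 24, 33]
Bubble up: no swaps needed
Result: [47, 40, 30, 24, 33]


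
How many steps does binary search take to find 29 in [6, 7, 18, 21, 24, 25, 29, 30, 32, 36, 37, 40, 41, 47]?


Search for 29:
[0,13] mid=6 arr[6]=29
Total: 1 comparisons


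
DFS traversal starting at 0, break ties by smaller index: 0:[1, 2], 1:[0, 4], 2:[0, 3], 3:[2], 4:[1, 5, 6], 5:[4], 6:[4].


DFS stack-based: start with [0]
Visit order: [0, 1, 4, 5, 6, 2, 3]


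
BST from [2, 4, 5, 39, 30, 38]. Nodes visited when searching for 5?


BST root = 2
Search for 5: compare at each node
Path: [2, 4, 5]


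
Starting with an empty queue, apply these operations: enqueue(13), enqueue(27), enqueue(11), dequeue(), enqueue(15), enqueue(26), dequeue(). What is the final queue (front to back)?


enqueue(13) -> [13]
enqueue(27) -> [13, 27]
enqueue(11) -> [13, 27, 11]
dequeue() returns 13 -> [27, 11]
enqueue(15) -> [27, 11, 15]
enqueue(26) -> [27, 11, 15, 26]
dequeue() returns 27 -> [11, 15, 26]
Final queue (front to back): [11, 15, 26]


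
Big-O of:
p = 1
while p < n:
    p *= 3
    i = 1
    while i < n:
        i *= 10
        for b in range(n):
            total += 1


Per nesting level: O(log n) * O(log n) * O(n) = O(n (log n)^2)
Complexity: O(n (log n)^2)


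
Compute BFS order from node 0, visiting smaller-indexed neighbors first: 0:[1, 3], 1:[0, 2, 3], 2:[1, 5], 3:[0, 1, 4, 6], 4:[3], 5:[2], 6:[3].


BFS queue: start with [0]
Visit order: [0, 1, 3, 2, 4, 6, 5]


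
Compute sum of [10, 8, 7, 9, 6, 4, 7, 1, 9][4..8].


Prefix sums: [0, 10, 18, 25, 34, 40, 44, 51, 52, 61]
Sum[4..8] = prefix[9] - prefix[4] = 61 - 34 = 27


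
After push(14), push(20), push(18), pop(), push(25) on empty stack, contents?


push(14) -> [14]
push(20) -> [14, 20]
push(18) -> [14, 20, 18]
pop() returns 18 -> [14, 20]
push(25) -> [14, 20, 25]
Final stack (bottom to top): [14, 20, 25]


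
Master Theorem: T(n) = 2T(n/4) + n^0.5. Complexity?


a=2, b=4, c=0.5. log_4(2)=0.5 = c=0.5. Case 2: O(n^c log n) = O(sqrt(n) log n)
Complexity: O(sqrt(n) log n)


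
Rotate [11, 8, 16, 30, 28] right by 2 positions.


Right rotate by 2: [30, 28, 11, 8, 16]


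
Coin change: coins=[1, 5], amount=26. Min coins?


dp[0]=0; dp[i]=1+min(dp[i-c] for c in coins)
...dp[21]=5, dp[22]=6, dp[23]=7, dp[24]=8, dp[25]=5, dp[26]=6
Minimum coins for 26 = 6


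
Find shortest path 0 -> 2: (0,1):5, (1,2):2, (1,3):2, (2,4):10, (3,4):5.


Dijkstra from 0:
Distances: {0: 0, 1: 5, 2: 7, 3: 7, 4: 12}
Shortest distance to 2 = 7, path = [0, 1, 2]


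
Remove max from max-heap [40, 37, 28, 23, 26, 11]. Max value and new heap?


Max = 40
Replace root with last, heapify down
Resulting heap: [37, 26, 28, 23, 11]


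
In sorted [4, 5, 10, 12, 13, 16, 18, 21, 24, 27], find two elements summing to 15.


Two pointers: lo=0, hi=9
Found pair: (5, 10) summing to 15


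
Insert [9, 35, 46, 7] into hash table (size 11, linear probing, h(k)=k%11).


Insertions: 9->slot 9; 35->slot 2; 46->slot 3; 7->slot 7
Table: [None, None, 35, 46, None, None, None, 7, None, 9, None]


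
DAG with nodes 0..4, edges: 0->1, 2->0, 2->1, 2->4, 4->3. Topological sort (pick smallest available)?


Kahn's algorithm, process smallest node first
Order: [2, 0, 1, 4, 3]


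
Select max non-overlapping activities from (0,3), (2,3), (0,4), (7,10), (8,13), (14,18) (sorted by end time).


Greedy: pick earliest-ending, then skip overlaps.
Selected (3 activities): [(0, 3), (7, 10), (14, 18)]
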